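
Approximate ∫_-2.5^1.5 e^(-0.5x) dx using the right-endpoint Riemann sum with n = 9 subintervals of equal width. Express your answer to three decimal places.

5.390

Δx = (1.5 − (-2.5))/9 = 4/9.
Right endpoints: -37/18, -29/18, -7/6, -13/18, -5/18, 1/6, 11/18, 19/18, 1.5.
f(-37/18) ≈ 2.795, f(-29/18) ≈ 2.238, f(-7/6) ≈ 1.792, f(-13/18) ≈ 1.435, f(-5/18) ≈ 1.149, f(1/6) ≈ 0.920, f(11/18) ≈ 0.737, f(19/18) ≈ 0.590, f(1.5) ≈ 0.472.
Sum = Δx · [f(-37/18) + f(-29/18) + f(-7/6) + ...].
Sum ≈ 5.390.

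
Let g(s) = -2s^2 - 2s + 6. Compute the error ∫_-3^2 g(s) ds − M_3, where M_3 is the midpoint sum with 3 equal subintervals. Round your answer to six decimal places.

Exact integral: ∫_-3^2 g(s) ds ≈ 11.66666667.
M_3 ≈ 13.98148148.
Error ≈ 11.66666667 − 13.98148148 ≈ -2.314815.

-2.314815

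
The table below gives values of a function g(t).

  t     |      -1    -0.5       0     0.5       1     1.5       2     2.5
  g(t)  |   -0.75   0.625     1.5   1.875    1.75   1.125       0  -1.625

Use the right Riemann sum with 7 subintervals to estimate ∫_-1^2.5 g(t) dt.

2.625

Δt = 0.5.
Sum = 0.5·[0.625 + 1.5 + 1.875 + 1.75 + 1.125 + 0 + (-1.625)] = 2.625.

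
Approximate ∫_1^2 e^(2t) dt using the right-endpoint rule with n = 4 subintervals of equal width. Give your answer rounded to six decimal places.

29.995408

Δt = (2 − 1)/4 = 0.25.
Right endpoints: 1.25, 1.5, 1.75, 2.
f(1.25) ≈ 12.182494, f(1.5) ≈ 20.085537, f(1.75) ≈ 33.115452, f(2) ≈ 54.598150.
Sum = Δt · [f(1.25) + f(1.5) + f(1.75) + f(2)].
Sum ≈ 29.995408.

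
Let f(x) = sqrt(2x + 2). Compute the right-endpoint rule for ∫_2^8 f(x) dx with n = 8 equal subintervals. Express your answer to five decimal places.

Δx = (8 − 2)/8 = 0.75.
Right endpoints: 2.75, 3.5, 4.25, 5, 5.75, 6.5, 7.25, 8.
f(2.75) ≈ 2.73861, f(3.5) ≈ 3.00000, f(4.25) ≈ 3.24037, f(5) ≈ 3.46410, f(5.75) ≈ 3.67423, f(6.5) ≈ 3.87298, f(7.25) ≈ 4.06202, f(8) ≈ 4.24264.
Sum = Δx · [f(2.75) + f(3.5) + f(4.25) + ...].
Sum ≈ 21.22122.

21.22122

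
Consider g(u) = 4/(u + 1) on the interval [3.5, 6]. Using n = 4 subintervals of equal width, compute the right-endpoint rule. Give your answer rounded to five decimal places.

1.67189

Δu = (6 − 3.5)/4 = 0.625.
Right endpoints: 4.125, 4.75, 5.375, 6.
g(4.125) = 32/41, g(4.75) = 16/23, g(5.375) = 32/51, g(6) = 4/7.
Sum = Δu · [g(4.125) + g(4.75) + g(5.375) + g(6)].
Sum ≈ 1.67189.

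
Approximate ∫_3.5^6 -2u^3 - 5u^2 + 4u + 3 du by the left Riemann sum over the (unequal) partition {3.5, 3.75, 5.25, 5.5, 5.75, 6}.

Subinterval widths: 0.25, 1.5, 0.25, 0.25, 0.25.
Left endpoints: 3.5, 3.75, 5.25, 5.5, 5.75.
f(3.5) = -130, f(3.75) = -157.78125, f(5.25) = -403.21875, f(5.5) = -459, f(5.75) = -519.53125.
Sum = Σ Δu_i · f(u_i).
Sum = -614.609375.

-614.609375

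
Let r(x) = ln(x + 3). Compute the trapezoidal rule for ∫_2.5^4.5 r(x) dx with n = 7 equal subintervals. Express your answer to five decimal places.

3.73533

Δx = (4.5 − 2.5)/7 = 2/7.
r(2.5) ≈ 1.70475, r(39/14) ≈ 1.75539, r(43/14) ≈ 1.80359, r(47/14) ≈ 1.84958, r(51/14) ≈ 1.89354, r(55/14) ≈ 1.93565, r(59/14) ≈ 1.97606, r(4.5) ≈ 2.01490.
T_7 = (Δx/2)·[r(x_0) + 2r(x_1) + ... + 2r(x_{6}) + r(x_7)].
Sum ≈ 3.73533.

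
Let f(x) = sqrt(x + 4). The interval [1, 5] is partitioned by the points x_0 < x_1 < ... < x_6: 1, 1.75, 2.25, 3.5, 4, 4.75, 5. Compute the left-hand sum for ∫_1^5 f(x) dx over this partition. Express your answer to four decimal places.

Subinterval widths: 0.75, 0.5, 1.25, 0.5, 0.75, 0.25.
Left endpoints: 1, 1.75, 2.25, 3.5, 4, 4.75.
f(1) ≈ 2.2361, f(1.75) ≈ 2.3979, f(2.25) ≈ 2.5000, f(3.5) ≈ 2.7386, f(4) ≈ 2.8284, f(4.75) ≈ 2.9580.
Sum = Σ Δx_i · f(x_i).
Sum ≈ 10.2311.

10.2311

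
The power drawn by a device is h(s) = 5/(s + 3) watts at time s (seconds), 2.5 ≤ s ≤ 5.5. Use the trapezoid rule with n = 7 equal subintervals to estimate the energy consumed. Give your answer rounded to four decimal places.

2.1781

Δs = (5.5 − 2.5)/7 = 3/7.
h(2.5) = 10/11, h(41/14) = 70/83, h(47/14) = 70/89, h(53/14) = 14/19, h(59/14) = 70/101, h(65/14) = 70/107, h(71/14) = 70/113, h(5.5) = 10/17.
T_7 = (Δs/2)·[h(s_0) + 2h(s_1) + ... + 2h(s_{6}) + h(s_7)].
Sum ≈ 2.1781.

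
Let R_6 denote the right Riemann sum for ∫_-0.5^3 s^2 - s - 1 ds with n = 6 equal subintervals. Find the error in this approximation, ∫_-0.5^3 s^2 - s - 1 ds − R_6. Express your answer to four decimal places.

Exact integral: ∫_-0.5^3 f(s) ds ≈ 1.166667.
R_6 ≈ 2.896412.
Error ≈ 1.166667 − 2.896412 ≈ -1.7297.

-1.7297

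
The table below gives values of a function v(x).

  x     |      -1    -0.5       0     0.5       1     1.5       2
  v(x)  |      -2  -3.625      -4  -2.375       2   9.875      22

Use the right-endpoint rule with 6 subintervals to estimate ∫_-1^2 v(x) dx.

11.9375

Δx = 0.5.
Sum = 0.5·[(-3.625) + (-4) + (-2.375) + 2 + 9.875 + 22] = 11.9375.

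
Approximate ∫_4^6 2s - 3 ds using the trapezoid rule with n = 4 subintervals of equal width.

14

Δs = (6 − 4)/4 = 0.5.
f(4) = 5, f(4.5) = 6, f(5) = 7, f(5.5) = 8, f(6) = 9.
T_4 = (Δs/2)·[f(s_0) + 2f(s_1) + 2f(s_2) + 2f(s_3) + f(s_4)].
Sum = 14.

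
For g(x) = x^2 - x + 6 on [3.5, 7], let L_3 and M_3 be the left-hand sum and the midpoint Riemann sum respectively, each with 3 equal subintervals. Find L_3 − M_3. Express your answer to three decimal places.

L_3 ≈ 84.06481.
M_3 ≈ 102.26968.
L_3 − M_3 ≈ -18.205.

-18.205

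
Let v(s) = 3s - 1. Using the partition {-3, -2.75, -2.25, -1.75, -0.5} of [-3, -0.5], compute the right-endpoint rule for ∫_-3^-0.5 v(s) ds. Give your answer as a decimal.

-12.4375

Subinterval widths: 0.25, 0.5, 0.5, 1.25.
Right endpoints: -2.75, -2.25, -1.75, -0.5.
v(-2.75) = -9.25, v(-2.25) = -7.75, v(-1.75) = -6.25, v(-0.5) = -2.5.
Sum = Σ Δs_i · v(s_i).
Sum = -12.4375.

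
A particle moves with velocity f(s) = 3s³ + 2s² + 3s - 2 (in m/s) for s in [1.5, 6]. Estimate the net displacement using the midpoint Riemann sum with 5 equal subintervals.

1140.7190625

Δs = (6 − 1.5)/5 = 0.9.
Midpoints: 1.95, 2.85, 3.75, 4.65, 5.55.
f(1.95) = 33.699625, f(2.85) = 92.242375, f(3.75) = 195.578125, f(4.65) = 356.828875, f(5.55) = 589.116625.
Sum = Δs · [f(1.95) + f(2.85) + f(3.75) + f(4.65) + f(5.55)].
Sum = 1140.7190625.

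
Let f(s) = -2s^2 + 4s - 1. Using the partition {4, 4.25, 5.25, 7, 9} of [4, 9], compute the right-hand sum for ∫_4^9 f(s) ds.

-418.40625

Subinterval widths: 0.25, 1, 1.75, 2.
Right endpoints: 4.25, 5.25, 7, 9.
f(4.25) = -20.125, f(5.25) = -35.125, f(7) = -71, f(9) = -127.
Sum = Σ Δs_i · f(s_i).
Sum = -418.40625.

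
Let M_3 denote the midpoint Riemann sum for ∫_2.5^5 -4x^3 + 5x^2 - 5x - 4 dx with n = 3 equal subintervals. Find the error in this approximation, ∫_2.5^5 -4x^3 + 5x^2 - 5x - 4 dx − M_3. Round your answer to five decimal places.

-5.78704

Exact integral: ∫_2.5^5 f(x) dx ≈ -460.5208333.
M_3 ≈ -454.7337963.
Error ≈ -460.5208333 − (-454.7337963) ≈ -5.78704.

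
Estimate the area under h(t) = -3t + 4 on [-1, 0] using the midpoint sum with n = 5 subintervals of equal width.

Δt = (0 − (-1))/5 = 0.2.
Midpoints: -0.9, -0.7, -0.5, -0.3, -0.1.
h(-0.9) = 6.7, h(-0.7) = 6.1, h(-0.5) = 5.5, h(-0.3) = 4.9, h(-0.1) = 4.3.
Sum = Δt · [h(-0.9) + h(-0.7) + h(-0.5) + h(-0.3) + h(-0.1)].
Sum = 5.5.

5.5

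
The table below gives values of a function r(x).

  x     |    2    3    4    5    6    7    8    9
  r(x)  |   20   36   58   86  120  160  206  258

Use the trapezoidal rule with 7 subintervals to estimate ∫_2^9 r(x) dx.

Δx = 1.
T_7 = (1/2)·[20 + 2·36 + 2·58 + 2·86 + 2·120 + 2·160 + 2·206 + 258] = 805.

805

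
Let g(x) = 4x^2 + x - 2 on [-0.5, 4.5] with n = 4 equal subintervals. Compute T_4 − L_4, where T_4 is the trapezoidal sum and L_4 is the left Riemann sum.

T_4 = 126.875.
L_4 = 73.75.
T_4 − L_4 = 53.125.

53.125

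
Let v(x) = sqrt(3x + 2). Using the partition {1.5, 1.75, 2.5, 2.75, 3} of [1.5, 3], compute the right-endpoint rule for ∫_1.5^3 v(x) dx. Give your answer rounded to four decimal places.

4.6143

Subinterval widths: 0.25, 0.75, 0.25, 0.25.
Right endpoints: 1.75, 2.5, 2.75, 3.
v(1.75) ≈ 2.6926, v(2.5) ≈ 3.0822, v(2.75) ≈ 3.2016, v(3) ≈ 3.3166.
Sum = Σ Δx_i · v(x_i).
Sum ≈ 4.6143.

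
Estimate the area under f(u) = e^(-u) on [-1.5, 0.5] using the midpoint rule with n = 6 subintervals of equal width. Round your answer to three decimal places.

3.857

Δu = (0.5 − (-1.5))/6 = 1/3.
Midpoints: -4/3, -1, -2/3, -1/3, 0, 1/3.
f(-4/3) ≈ 3.794, f(-1) ≈ 2.718, f(-2/3) ≈ 1.948, f(-1/3) ≈ 1.396, f(0) ≈ 1.000, f(1/3) ≈ 0.717.
Sum = Δu · [f(-4/3) + f(-1) + f(-2/3) + ...].
Sum ≈ 3.857.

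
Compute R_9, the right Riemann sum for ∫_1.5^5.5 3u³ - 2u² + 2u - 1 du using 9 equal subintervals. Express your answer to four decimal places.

699.7181

Δu = (5.5 − 1.5)/9 = 4/9.
Right endpoints: 35/18, 43/18, 17/6, 59/18, 67/18, 25/6, 83/18, 91/18, 5.5.
f(35/18) = 33791/1944, f(43/18) = 64663/1944, f(17/6) = 4093/72, f(59/18) = 174407/1944, f(67/18) = 259423/1944, f(25/6) = 189.625, f(83/18) = 505103/1944, f(91/18) = 671911/1944, f(5.5) = 448.625.
Sum = Δu · [f(35/18) + f(43/18) + f(17/6) + ...].
Sum ≈ 699.7181.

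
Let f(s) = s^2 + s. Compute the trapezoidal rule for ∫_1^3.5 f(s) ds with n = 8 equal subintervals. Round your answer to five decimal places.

Δs = (3.5 − 1)/8 = 0.3125.
f(1) = 2, f(1.3125) = 3.03515625, f(1.625) = 4.265625, f(1.9375) = 5.69140625, f(2.25) = 7.3125, f(2.5625) = 9.12890625, f(2.875) = 11.140625, f(3.1875) = 13.34765625, f(3.5) = 15.75.
T_8 = (Δs/2)·[f(s_0) + 2f(s_1) + ... + 2f(s_{7}) + f(s_8)].
Sum ≈ 19.62402.

19.62402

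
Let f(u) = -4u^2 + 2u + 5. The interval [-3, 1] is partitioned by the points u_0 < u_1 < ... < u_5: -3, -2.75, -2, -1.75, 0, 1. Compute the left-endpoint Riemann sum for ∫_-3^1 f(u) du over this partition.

-49.875

Subinterval widths: 0.25, 0.75, 0.25, 1.75, 1.
Left endpoints: -3, -2.75, -2, -1.75, 0.
f(-3) = -37, f(-2.75) = -30.75, f(-2) = -15, f(-1.75) = -10.75, f(0) = 5.
Sum = Σ Δu_i · f(u_i).
Sum = -49.875.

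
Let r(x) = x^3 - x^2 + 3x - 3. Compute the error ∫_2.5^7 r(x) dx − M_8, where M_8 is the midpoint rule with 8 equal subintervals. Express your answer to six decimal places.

1.572144

Exact integral: ∫_2.5^7 r(x) dx = 531.984375.
M_8 ≈ 530.41223145.
Error ≈ 531.984375 − 530.41223145 ≈ 1.572144.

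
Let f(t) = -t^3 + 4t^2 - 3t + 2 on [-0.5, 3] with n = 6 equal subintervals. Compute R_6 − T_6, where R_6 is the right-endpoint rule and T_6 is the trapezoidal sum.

R_6 ≈ 9.091291.
T_6 ≈ 9.856916.
R_6 − T_6 = -0.765625.

-0.765625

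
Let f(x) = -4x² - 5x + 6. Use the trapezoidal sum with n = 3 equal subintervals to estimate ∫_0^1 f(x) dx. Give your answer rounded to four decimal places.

Δx = (1 − 0)/3 = 1/3.
f(0) = 6, f(1/3) = 35/9, f(2/3) = 8/9, f(1) = -3.
T_3 = (Δx/2)·[f(x_0) + 2f(x_1) + 2f(x_2) + f(x_3)].
Sum ≈ 2.0926.

2.0926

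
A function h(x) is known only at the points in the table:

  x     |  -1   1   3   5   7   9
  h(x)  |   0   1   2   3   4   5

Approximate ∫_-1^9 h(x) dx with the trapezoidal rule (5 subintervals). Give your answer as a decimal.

25

Δx = 2.
T_5 = (2/2)·[0 + 2·1 + 2·2 + 2·3 + 2·4 + 5] = 25.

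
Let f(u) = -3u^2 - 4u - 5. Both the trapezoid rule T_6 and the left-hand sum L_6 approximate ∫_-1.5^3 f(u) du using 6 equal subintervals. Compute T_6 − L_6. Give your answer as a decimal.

-14.34375

T_6 = -67.640625.
L_6 = -53.296875.
T_6 − L_6 = -14.34375.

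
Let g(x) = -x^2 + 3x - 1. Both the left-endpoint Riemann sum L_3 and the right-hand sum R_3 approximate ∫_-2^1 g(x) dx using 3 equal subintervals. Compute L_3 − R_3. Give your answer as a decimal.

L_3 = -17.
R_3 = -5.
L_3 − R_3 = -12.

-12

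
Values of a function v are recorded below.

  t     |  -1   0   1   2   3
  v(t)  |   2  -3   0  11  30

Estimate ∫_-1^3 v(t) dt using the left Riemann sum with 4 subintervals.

10

Δt = 1.
Sum = 1·[2 + (-3) + 0 + 11] = 10.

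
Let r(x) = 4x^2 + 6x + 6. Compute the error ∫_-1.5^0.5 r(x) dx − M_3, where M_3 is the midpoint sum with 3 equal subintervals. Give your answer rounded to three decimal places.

0.296

Exact integral: ∫_-1.5^0.5 r(x) dx ≈ 10.66667.
M_3 ≈ 10.37037.
Error ≈ 10.66667 − 10.37037 ≈ 0.296.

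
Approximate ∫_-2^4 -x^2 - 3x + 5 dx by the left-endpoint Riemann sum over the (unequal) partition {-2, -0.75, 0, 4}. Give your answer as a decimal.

33.765625

Subinterval widths: 1.25, 0.75, 4.
Left endpoints: -2, -0.75, 0.
f(-2) = 7, f(-0.75) = 6.6875, f(0) = 5.
Sum = Σ Δx_i · f(x_i).
Sum = 33.765625.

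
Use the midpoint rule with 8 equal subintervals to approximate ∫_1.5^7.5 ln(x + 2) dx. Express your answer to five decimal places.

11.00681

Δx = (7.5 − 1.5)/8 = 0.75.
Midpoints: 1.875, 2.625, 3.375, 4.125, 4.875, 5.625, 6.375, 7.125.
f(1.875) ≈ 1.35455, f(2.625) ≈ 1.53148, f(3.375) ≈ 1.68176, f(4.125) ≈ 1.81238, f(4.875) ≈ 1.92789, f(5.625) ≈ 2.03143, f(6.375) ≈ 2.12525, f(7.125) ≈ 2.21102.
Sum = Δx · [f(1.875) + f(2.625) + f(3.375) + ...].
Sum ≈ 11.00681.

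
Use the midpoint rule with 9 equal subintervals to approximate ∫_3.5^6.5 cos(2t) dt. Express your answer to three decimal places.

Δt = (6.5 − 3.5)/9 = 1/3.
Midpoints: 11/3, 4, 13/3, 14/3, 5, 16/3, 17/3, 6, 19/3.
f(11/3) ≈ 0.497, f(4) ≈ -0.146, f(13/3) ≈ -0.726, f(14/3) ≈ -0.996, f(5) ≈ -0.839, f(16/3) ≈ -0.323, f(17/3) ≈ 0.331, f(6) ≈ 0.844, f(19/3) ≈ 0.995.
Sum = Δt · [f(11/3) + f(4) + f(13/3) + ...].
Sum ≈ -0.121.

-0.121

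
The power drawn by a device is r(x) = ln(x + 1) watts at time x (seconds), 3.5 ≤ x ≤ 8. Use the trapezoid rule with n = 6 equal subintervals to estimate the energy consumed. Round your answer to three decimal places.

8.501

Δx = (8 − 3.5)/6 = 0.75.
r(3.5) ≈ 1.504, r(4.25) ≈ 1.658, r(5) ≈ 1.792, r(5.75) ≈ 1.910, r(6.5) ≈ 2.015, r(7.25) ≈ 2.110, r(8) ≈ 2.197.
T_6 = (Δx/2)·[r(x_0) + 2r(x_1) + ... + 2r(x_{5}) + r(x_6)].
Sum ≈ 8.501.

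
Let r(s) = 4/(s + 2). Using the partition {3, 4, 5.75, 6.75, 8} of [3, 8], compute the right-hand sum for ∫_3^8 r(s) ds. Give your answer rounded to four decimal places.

2.5270

Subinterval widths: 1, 1.75, 1, 1.25.
Right endpoints: 4, 5.75, 6.75, 8.
r(4) = 2/3, r(5.75) = 16/31, r(6.75) = 16/35, r(8) = 0.4.
Sum = Σ Δs_i · r(s_i).
Sum ≈ 2.5270.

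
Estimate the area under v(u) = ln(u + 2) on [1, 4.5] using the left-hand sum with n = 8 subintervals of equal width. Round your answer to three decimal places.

5.199

Δu = (4.5 − 1)/8 = 0.4375.
Left endpoints: 1, 1.4375, 1.875, 2.3125, 2.75, 3.1875, 3.625, 4.0625.
v(1) ≈ 1.099, v(1.4375) ≈ 1.235, v(1.875) ≈ 1.355, v(2.3125) ≈ 1.462, v(2.75) ≈ 1.558, v(3.1875) ≈ 1.646, v(3.625) ≈ 1.727, v(4.0625) ≈ 1.802.
Sum = Δu · [v(1) + v(1.4375) + v(1.875) + ...].
Sum ≈ 5.199.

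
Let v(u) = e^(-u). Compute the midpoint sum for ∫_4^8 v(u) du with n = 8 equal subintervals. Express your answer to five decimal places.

Δu = (8 − 4)/8 = 0.5.
Midpoints: 4.25, 4.75, 5.25, 5.75, 6.25, 6.75, 7.25, 7.75.
v(4.25) ≈ 0.01426, v(4.75) ≈ 0.00865, v(5.25) ≈ 0.00525, v(5.75) ≈ 0.00318, v(6.25) ≈ 0.00193, v(6.75) ≈ 0.00117, v(7.25) ≈ 0.00071, v(7.75) ≈ 0.00043.
Sum = Δu · [v(4.25) + v(4.75) + v(5.25) + ...].
Sum ≈ 0.01779.

0.01779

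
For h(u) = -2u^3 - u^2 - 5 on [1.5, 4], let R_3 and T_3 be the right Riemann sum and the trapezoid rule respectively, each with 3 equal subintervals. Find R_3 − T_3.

R_3 ≈ -219.490741.
T_3 ≈ -163.240741.
R_3 − T_3 = -56.25.

-56.25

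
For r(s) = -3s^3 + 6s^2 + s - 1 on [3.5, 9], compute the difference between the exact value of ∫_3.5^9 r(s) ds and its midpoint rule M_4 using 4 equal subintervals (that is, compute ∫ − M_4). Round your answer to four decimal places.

Exact integral: ∫_3.5^9 r(s) ds = -3407.078125.
M_4 ≈ -3363.534668.
Error ≈ -3407.078125 − (-3363.534668) ≈ -43.5435.

-43.5435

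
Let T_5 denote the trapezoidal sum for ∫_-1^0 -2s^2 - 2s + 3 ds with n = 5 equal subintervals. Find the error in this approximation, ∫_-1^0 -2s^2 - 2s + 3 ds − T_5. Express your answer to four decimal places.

Exact integral: ∫_-1^0 f(s) ds ≈ 3.333333.
T_5 = 3.32.
Error ≈ 3.333333 − 3.32 ≈ 0.0133.

0.0133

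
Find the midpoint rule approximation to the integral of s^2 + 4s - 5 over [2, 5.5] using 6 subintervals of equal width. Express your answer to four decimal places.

87.6924

Δs = (5.5 − 2)/6 = 7/12.
Midpoints: 55/24, 2.875, 83/24, 97/24, 4.625, 125/24.
f(55/24) = 5425/576, f(2.875) = 14.765625, f(83/24) = 11977/576, f(97/24) = 15841/576, f(4.625) = 34.890625, f(125/24) = 24745/576.
Sum = Δs · [f(55/24) + f(2.875) + f(83/24) + ...].
Sum ≈ 87.6924.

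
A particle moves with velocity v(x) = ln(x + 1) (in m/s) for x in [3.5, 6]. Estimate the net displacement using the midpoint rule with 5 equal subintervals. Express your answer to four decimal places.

4.3538

Δx = (6 − 3.5)/5 = 0.5.
Midpoints: 3.75, 4.25, 4.75, 5.25, 5.75.
v(3.75) ≈ 1.5581, v(4.25) ≈ 1.6582, v(4.75) ≈ 1.7492, v(5.25) ≈ 1.8326, v(5.75) ≈ 1.9095.
Sum = Δx · [v(3.75) + v(4.25) + v(4.75) + v(5.25) + v(5.75)].
Sum ≈ 4.3538.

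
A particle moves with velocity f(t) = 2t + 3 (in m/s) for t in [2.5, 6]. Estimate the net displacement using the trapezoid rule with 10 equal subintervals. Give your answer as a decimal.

Δt = (6 − 2.5)/10 = 0.35.
f(2.5) = 8, f(2.85) = 8.7, f(3.2) = 9.4, f(3.55) = 10.1, f(3.9) = 10.8, f(4.25) = 11.5, f(4.6) = 12.2, f(4.95) = 12.9, f(5.3) = 13.6, f(5.65) = 14.3, f(6) = 15.
T_10 = (Δt/2)·[f(t_0) + 2f(t_1) + ... + 2f(t_{9}) + f(t_10)].
Sum = 40.25.

40.25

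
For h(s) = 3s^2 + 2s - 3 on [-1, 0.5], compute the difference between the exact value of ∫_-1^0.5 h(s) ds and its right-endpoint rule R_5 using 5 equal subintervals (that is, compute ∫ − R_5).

Exact integral: ∫_-1^0.5 h(s) ds = -4.125.
R_5 = -3.945.
Error = -4.125 − (-3.945) = -0.18.

-0.18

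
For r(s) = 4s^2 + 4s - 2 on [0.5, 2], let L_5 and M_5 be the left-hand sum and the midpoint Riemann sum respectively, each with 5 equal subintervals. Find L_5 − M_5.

-3.015

L_5 = 11.94.
M_5 = 14.955.
L_5 − M_5 = -3.015.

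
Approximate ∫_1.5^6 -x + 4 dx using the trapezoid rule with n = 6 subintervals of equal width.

Δx = (6 − 1.5)/6 = 0.75.
f(1.5) = 2.5, f(2.25) = 1.75, f(3) = 1, f(3.75) = 0.25, f(4.5) = -0.5, f(5.25) = -1.25, f(6) = -2.
T_6 = (Δx/2)·[f(x_0) + 2f(x_1) + ... + 2f(x_{5}) + f(x_6)].
Sum = 1.125.

1.125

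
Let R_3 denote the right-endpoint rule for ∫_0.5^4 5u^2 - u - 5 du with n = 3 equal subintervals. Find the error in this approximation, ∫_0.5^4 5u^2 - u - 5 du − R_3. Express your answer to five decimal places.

-47.86574

Exact integral: ∫_0.5^4 f(u) du ≈ 81.0833333.
R_3 ≈ 128.9490741.
Error ≈ 81.0833333 − 128.9490741 ≈ -47.86574.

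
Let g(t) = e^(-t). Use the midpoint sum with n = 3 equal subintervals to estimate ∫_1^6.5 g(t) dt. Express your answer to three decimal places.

Δt = (6.5 − 1)/3 = 11/6.
Midpoints: 23/12, 3.75, 67/12.
g(23/12) ≈ 0.147, g(3.75) ≈ 0.024, g(67/12) ≈ 0.004.
Sum = Δt · [g(23/12) + g(3.75) + g(67/12)].
Sum ≈ 0.320.

0.320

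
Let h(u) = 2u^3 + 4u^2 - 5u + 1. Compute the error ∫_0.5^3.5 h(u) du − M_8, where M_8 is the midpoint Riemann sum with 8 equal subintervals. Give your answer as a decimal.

0.5625

Exact integral: ∫_0.5^3.5 h(u) du = 105.
M_8 = 104.4375.
Error = 105 − 104.4375 = 0.5625.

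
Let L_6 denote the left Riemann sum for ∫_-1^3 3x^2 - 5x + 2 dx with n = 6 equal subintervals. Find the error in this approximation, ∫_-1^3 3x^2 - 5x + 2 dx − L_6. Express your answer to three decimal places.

0.444

Exact integral: ∫_-1^3 f(x) dx = 16.
L_6 ≈ 15.55556.
Error ≈ 16 − 15.55556 ≈ 0.444.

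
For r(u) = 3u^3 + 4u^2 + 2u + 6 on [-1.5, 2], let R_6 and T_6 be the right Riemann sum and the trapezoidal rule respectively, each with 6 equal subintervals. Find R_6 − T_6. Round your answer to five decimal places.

R_6 ≈ 61.3968461.
T_6 ≈ 47.3603877.
R_6 − T_6 ≈ 14.03646.

14.03646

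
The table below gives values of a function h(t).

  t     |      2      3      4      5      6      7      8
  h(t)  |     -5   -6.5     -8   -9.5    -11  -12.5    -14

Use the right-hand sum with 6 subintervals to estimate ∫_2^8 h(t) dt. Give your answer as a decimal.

-61.5

Δt = 1.
Sum = 1·[(-6.5) + (-8) + (-9.5) + (-11) + (-12.5) + (-14)] = -61.5.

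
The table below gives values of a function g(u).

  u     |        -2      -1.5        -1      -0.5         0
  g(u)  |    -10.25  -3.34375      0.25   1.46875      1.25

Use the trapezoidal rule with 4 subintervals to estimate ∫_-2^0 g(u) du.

Δu = 0.5.
T_4 = (0.5/2)·[(-10.25) + 2·(-3.34375) + 2·0.25 + 2·1.46875 + 1.25] = -3.0625.

-3.0625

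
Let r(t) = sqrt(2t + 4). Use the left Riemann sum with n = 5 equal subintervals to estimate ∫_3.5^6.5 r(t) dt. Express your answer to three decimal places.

Δt = (6.5 − 3.5)/5 = 0.6.
Left endpoints: 3.5, 4.1, 4.7, 5.3, 5.9.
r(3.5) ≈ 3.317, r(4.1) ≈ 3.493, r(4.7) ≈ 3.661, r(5.3) ≈ 3.821, r(5.9) ≈ 3.975.
Sum = Δt · [r(3.5) + r(4.1) + r(4.7) + r(5.3) + r(5.9)].
Sum ≈ 10.960.

10.960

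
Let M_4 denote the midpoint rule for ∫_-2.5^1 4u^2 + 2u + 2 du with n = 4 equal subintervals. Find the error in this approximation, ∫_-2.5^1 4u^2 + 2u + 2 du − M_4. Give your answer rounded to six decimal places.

0.893229

Exact integral: ∫_-2.5^1 f(u) du ≈ 23.91666667.
M_4 = 23.0234375.
Error ≈ 23.91666667 − 23.0234375 ≈ 0.893229.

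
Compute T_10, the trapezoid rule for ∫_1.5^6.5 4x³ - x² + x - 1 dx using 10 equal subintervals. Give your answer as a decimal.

Δx = (6.5 − 1.5)/10 = 0.5.
f(1.5) = 11.75, f(2) = 29, f(2.5) = 57.75, f(3) = 101, f(3.5) = 161.75, f(4) = 243, f(4.5) = 347.75, f(5) = 479, f(5.5) = 639.75, f(6) = 833, f(6.5) = 1061.75.
T_10 = (Δx/2)·[f(x_0) + 2f(x_1) + ... + 2f(x_{9}) + f(x_10)].
Sum = 1714.375.

1714.375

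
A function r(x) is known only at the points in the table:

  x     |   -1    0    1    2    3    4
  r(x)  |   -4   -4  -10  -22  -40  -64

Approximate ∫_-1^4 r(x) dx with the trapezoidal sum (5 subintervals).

-110

Δx = 1.
T_5 = (1/2)·[(-4) + 2·(-4) + 2·(-10) + 2·(-22) + 2·(-40) + (-64)] = -110.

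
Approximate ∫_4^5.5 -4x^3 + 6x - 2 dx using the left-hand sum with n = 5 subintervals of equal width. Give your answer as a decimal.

Δx = (5.5 − 4)/5 = 0.3.
Left endpoints: 4, 4.3, 4.6, 4.9, 5.2.
f(4) = -234, f(4.3) = -294.228, f(4.6) = -363.744, f(4.9) = -443.196, f(5.2) = -533.232.
Sum = Δx · [f(4) + f(4.3) + f(4.6) + f(4.9) + f(5.2)].
Sum = -560.52.

-560.52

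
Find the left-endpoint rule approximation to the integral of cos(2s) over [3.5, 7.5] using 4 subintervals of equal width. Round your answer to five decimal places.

Δs = (7.5 − 3.5)/4 = 1.
Left endpoints: 3.5, 4.5, 5.5, 6.5.
f(3.5) ≈ 0.75390, f(4.5) ≈ -0.91113, f(5.5) ≈ 0.00443, f(6.5) ≈ 0.90745.
Sum = Δs · [f(3.5) + f(4.5) + f(5.5) + f(6.5)].
Sum ≈ 0.75464.

0.75464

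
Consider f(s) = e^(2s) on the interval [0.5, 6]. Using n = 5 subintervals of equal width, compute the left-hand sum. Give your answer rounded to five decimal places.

Δs = (6 − 0.5)/5 = 1.1.
Left endpoints: 0.5, 1.6, 2.7, 3.8, 4.9.
f(0.5) ≈ 2.71828, f(1.6) ≈ 24.53253, f(2.7) ≈ 221.40642, f(3.8) ≈ 1998.19590, f(4.9) ≈ 18033.74493.
Sum = Δs · [f(0.5) + f(1.6) + f(2.7) + f(3.8) + f(4.9)].
Sum ≈ 22308.65786.

22308.65786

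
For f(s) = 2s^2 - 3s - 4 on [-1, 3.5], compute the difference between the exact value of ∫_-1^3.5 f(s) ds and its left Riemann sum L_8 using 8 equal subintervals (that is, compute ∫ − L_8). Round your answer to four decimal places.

Exact integral: ∫_-1^3.5 f(s) ds = -5.625.
L_8 ≈ -7.681641.
Error ≈ -5.625 − (-7.681641) ≈ 2.0566.

2.0566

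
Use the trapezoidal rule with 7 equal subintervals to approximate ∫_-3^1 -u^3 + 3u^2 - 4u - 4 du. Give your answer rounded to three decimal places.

Δu = (1 − (-3))/7 = 4/7.
f(-3) = 62, f(-17/7) = 12942/343, f(-13/7) = 6922/343, f(-9/7) = 2822/343, f(-5/7) = 258/343, f(-1/7) = -1154/343, f(3/7) = -1798/343, f(1) = -6.
T_7 = (Δu/2)·[f(u_0) + 2f(u_1) + ... + 2f(u_{6}) + f(u_7)].
Sum ≈ 49.306.

49.306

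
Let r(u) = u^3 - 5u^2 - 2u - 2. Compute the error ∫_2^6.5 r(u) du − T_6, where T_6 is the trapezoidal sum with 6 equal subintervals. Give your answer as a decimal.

-3.26953125

Exact integral: ∫_2^6.5 r(u) du = -49.359375.
T_6 = -46.08984375.
Error = -49.359375 − (-46.08984375) = -3.26953125.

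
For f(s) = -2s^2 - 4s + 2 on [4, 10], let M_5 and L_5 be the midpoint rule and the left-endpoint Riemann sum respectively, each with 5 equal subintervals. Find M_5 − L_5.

-110.88

M_5 = -778.56.
L_5 = -667.68.
M_5 − L_5 = -110.88.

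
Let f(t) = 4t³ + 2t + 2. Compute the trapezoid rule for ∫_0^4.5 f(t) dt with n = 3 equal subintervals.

Δt = (4.5 − 0)/3 = 1.5.
f(0) = 2, f(1.5) = 18.5, f(3) = 116, f(4.5) = 375.5.
T_3 = (Δt/2)·[f(t_0) + 2f(t_1) + 2f(t_2) + f(t_3)].
Sum = 484.875.

484.875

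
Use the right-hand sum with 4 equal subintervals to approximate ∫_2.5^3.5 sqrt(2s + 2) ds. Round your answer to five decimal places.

Δs = (3.5 − 2.5)/4 = 0.25.
Right endpoints: 2.75, 3, 3.25, 3.5.
f(2.75) ≈ 2.73861, f(3) ≈ 2.82843, f(3.25) ≈ 2.91548, f(3.5) ≈ 3.00000.
Sum = Δs · [f(2.75) + f(3) + f(3.25) + f(3.5)].
Sum ≈ 2.87063.

2.87063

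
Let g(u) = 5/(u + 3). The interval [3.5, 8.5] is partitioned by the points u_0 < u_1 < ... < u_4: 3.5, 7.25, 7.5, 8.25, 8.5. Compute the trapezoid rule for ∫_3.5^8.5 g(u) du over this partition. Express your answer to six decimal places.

Subinterval widths: 3.75, 0.25, 0.75, 0.25.
g(3.5) = 10/13, g(7.25) = 20/41, g(7.5) = 10/21, g(8.25) = 4/9, g(8.5) = 10/23.
On each subinterval the trapezoid contributes (Δu_i/2)·[g(u_{i-1}) + g(u_i)].
Sum ≈ 2.932583.

2.932583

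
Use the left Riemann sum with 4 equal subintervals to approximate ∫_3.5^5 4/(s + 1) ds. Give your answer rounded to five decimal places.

Δs = (5 − 3.5)/4 = 0.375.
Left endpoints: 3.5, 3.875, 4.25, 4.625.
f(3.5) = 8/9, f(3.875) = 32/39, f(4.25) = 16/21, f(4.625) = 32/45.
Sum = Δs · [f(3.5) + f(3.875) + f(4.25) + f(4.625)].
Sum ≈ 1.19341.

1.19341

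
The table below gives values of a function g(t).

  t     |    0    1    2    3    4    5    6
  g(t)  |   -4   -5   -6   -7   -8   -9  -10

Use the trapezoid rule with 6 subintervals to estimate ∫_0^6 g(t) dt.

-42

Δt = 1.
T_6 = (1/2)·[(-4) + 2·(-5) + 2·(-6) + 2·(-7) + 2·(-8) + 2·(-9) + (-10)] = -42.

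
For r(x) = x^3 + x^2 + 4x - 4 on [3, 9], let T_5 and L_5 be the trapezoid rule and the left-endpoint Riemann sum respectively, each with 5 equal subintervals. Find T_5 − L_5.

478.8

T_5 = 2001.36.
L_5 = 1522.56.
T_5 − L_5 = 478.8.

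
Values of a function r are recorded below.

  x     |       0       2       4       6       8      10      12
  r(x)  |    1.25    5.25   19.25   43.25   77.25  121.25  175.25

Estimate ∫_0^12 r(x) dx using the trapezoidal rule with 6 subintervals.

Δx = 2.
T_6 = (2/2)·[1.25 + 2·5.25 + 2·19.25 + 2·43.25 + 2·77.25 + 2·121.25 + 175.25] = 709.

709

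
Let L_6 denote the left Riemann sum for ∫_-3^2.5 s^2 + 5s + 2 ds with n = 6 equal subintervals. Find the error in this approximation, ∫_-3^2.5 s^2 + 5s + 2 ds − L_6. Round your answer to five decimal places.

Exact integral: ∫_-3^2.5 f(s) ds ≈ 18.3333333.
L_6 ≈ 7.7598380.
Error ≈ 18.3333333 − 7.7598380 ≈ 10.57350.

10.57350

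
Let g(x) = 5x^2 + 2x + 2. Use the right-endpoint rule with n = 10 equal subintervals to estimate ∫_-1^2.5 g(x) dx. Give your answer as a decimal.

Δx = (2.5 − (-1))/10 = 0.35.
Right endpoints: -0.65, -0.3, 0.05, 0.4, 0.75, 1.1, 1.45, 1.8, 2.15, 2.5.
g(-0.65) = 2.8125, g(-0.3) = 1.85, g(0.05) = 2.1125, g(0.4) = 3.6, g(0.75) = 6.3125, g(1.1) = 10.25, g(1.45) = 15.4125, g(1.8) = 21.8, g(2.15) = 29.4125, g(2.5) = 38.25.
Sum = Δx · [g(-0.65) + g(-0.3) + g(0.05) + ...].
Sum = 46.134375.

46.134375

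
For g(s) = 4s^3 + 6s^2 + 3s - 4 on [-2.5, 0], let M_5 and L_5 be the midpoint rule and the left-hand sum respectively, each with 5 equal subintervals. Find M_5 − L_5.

M_5 = -26.71875.
L_5 = -36.25.
M_5 − L_5 = 9.53125.

9.53125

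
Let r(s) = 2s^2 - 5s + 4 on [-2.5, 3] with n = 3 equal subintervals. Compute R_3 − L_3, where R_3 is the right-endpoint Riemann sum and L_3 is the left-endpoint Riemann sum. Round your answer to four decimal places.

R_3 ≈ 29.537037.
L_3 ≈ 69.870370.
R_3 − L_3 ≈ -40.3333.

-40.3333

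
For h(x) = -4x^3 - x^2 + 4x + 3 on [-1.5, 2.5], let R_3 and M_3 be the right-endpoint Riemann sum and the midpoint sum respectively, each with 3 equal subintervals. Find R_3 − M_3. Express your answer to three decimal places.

R_3 ≈ -71.29630.
M_3 ≈ -16.18519.
R_3 − M_3 ≈ -55.111.

-55.111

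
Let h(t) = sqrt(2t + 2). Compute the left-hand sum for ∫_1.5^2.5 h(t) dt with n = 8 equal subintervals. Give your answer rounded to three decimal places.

Δt = (2.5 − 1.5)/8 = 0.125.
Left endpoints: 1.5, 1.625, 1.75, 1.875, 2, 2.125, 2.25, 2.375.
h(1.5) ≈ 2.236, h(1.625) ≈ 2.291, h(1.75) ≈ 2.345, h(1.875) ≈ 2.398, h(2) ≈ 2.449, h(2.125) ≈ 2.500, h(2.25) ≈ 2.550, h(2.375) ≈ 2.598.
Sum = Δt · [h(1.5) + h(1.625) + h(1.75) + ...].
Sum ≈ 2.421.

2.421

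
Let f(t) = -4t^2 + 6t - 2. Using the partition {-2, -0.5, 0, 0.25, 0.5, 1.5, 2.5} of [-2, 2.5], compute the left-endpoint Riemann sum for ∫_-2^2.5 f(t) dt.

Subinterval widths: 1.5, 0.5, 0.25, 0.25, 1, 1.
Left endpoints: -2, -0.5, 0, 0.25, 0.5, 1.5.
f(-2) = -30, f(-0.5) = -6, f(0) = -2, f(0.25) = -0.75, f(0.5) = 0, f(1.5) = -2.
Sum = Σ Δt_i · f(t_i).
Sum = -50.6875.

-50.6875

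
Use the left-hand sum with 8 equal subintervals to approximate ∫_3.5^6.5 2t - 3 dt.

Δt = (6.5 − 3.5)/8 = 0.375.
Left endpoints: 3.5, 3.875, 4.25, 4.625, 5, 5.375, 5.75, 6.125.
f(3.5) = 4, f(3.875) = 4.75, f(4.25) = 5.5, f(4.625) = 6.25, f(5) = 7, f(5.375) = 7.75, f(5.75) = 8.5, f(6.125) = 9.25.
Sum = Δt · [f(3.5) + f(3.875) + f(4.25) + ...].
Sum = 19.875.

19.875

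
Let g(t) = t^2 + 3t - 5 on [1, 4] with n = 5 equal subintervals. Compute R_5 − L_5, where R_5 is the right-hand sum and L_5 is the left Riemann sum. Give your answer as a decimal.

14.4

R_5 = 35.88.
L_5 = 21.48.
R_5 − L_5 = 14.4.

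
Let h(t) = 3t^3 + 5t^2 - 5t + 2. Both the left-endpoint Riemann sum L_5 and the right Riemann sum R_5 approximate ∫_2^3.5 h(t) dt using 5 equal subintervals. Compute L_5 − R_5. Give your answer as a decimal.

-41.5125

L_5 = 120.96.
R_5 = 162.4725.
L_5 − R_5 = -41.5125.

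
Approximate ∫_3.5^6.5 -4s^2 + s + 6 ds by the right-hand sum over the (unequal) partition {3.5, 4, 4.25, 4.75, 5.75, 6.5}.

Subinterval widths: 0.5, 0.25, 0.5, 1, 0.75.
Right endpoints: 4, 4.25, 4.75, 5.75, 6.5.
f(4) = -54, f(4.25) = -62, f(4.75) = -79.5, f(5.75) = -120.5, f(6.5) = -156.5.
Sum = Σ Δs_i · f(s_i).
Sum = -320.125.

-320.125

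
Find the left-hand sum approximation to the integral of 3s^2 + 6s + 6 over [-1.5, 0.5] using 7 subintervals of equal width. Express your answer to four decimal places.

Δs = (0.5 − (-1.5))/7 = 2/7.
Left endpoints: -1.5, -17/14, -13/14, -9/14, -5/14, -1/14, 3/14.
f(-1.5) = 3.75, f(-17/14) = 615/196, f(-13/14) = 591/196, f(-9/14) = 663/196, f(-5/14) = 831/196, f(-1/14) = 1095/196, f(3/14) = 1455/196.
Sum = Δs · [f(-1.5) + f(-17/14) + f(-13/14) + ...].
Sum ≈ 8.7245.

8.7245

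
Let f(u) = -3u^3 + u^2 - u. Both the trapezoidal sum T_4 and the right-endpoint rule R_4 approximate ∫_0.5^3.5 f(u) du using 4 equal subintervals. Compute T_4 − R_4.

44.71875

T_4 = -109.03125.
R_4 = -153.75.
T_4 − R_4 = 44.71875.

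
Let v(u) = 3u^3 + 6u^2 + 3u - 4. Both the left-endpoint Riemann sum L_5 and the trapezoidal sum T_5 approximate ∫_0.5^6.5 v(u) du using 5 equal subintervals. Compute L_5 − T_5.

L_5 = 1324.65.
T_5 = 1980.75.
L_5 − T_5 = -656.1.

-656.1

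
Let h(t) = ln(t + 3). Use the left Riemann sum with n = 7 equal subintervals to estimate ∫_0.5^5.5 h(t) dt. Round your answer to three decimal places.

Δt = (5.5 − 0.5)/7 = 5/7.
Left endpoints: 0.5, 17/14, 27/14, 37/14, 47/14, 57/14, 67/14.
h(0.5) ≈ 1.253, h(17/14) ≈ 1.438, h(27/14) ≈ 1.595, h(37/14) ≈ 1.730, h(47/14) ≈ 1.850, h(57/14) ≈ 1.956, h(67/14) ≈ 2.052.
Sum = Δt · [h(0.5) + h(17/14) + h(27/14) + ...].
Sum ≈ 8.482.

8.482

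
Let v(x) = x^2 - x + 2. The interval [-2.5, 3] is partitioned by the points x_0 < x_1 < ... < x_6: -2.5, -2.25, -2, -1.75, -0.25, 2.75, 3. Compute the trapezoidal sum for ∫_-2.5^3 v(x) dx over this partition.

Subinterval widths: 0.25, 0.25, 0.25, 1.5, 3, 0.25.
v(-2.5) = 10.75, v(-2.25) = 9.3125, v(-2) = 8, v(-1.75) = 6.8125, v(-0.25) = 2.3125, v(2.75) = 6.8125, v(3) = 8.
On each subinterval the trapezoid contributes (Δx_i/2)·[v(x_{i-1}) + v(x_i)].
Sum = 28.90625.

28.90625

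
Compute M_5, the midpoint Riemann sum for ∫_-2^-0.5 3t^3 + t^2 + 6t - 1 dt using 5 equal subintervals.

-21.9628125

Δt = (-0.5 − (-2))/5 = 0.3.
Midpoints: -1.85, -1.55, -1.25, -0.95, -0.65.
f(-1.85) = -27.672375, f(-1.55) = -19.069125, f(-1.25) = -12.796875, f(-0.95) = -8.369625, f(-0.65) = -5.301375.
Sum = Δt · [f(-1.85) + f(-1.55) + f(-1.25) + f(-0.95) + f(-0.65)].
Sum = -21.9628125.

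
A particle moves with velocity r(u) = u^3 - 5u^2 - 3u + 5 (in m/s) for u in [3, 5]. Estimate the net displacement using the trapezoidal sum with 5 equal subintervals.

-40.96

Δu = (5 − 3)/5 = 0.4.
r(3) = -22, r(3.4) = -23.696, r(3.8) = -23.728, r(4.2) = -21.712, r(4.6) = -17.264, r(5) = -10.
T_5 = (Δu/2)·[r(u_0) + 2r(u_1) + ... + 2r(u_{4}) + r(u_5)].
Sum = -40.96.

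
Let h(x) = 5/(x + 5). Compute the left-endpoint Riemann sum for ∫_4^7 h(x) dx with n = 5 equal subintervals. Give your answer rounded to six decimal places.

1.480887

Δx = (7 − 4)/5 = 0.6.
Left endpoints: 4, 4.6, 5.2, 5.8, 6.4.
h(4) = 5/9, h(4.6) = 25/48, h(5.2) = 25/51, h(5.8) = 25/54, h(6.4) = 25/57.
Sum = Δx · [h(4) + h(4.6) + h(5.2) + h(5.8) + h(6.4)].
Sum ≈ 1.480887.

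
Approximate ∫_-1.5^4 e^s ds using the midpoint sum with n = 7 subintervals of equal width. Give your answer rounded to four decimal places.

Δs = (4 − (-1.5))/7 = 11/14.
Midpoints: -31/28, -9/28, 13/28, 1.25, 57/28, 79/28, 101/28.
f(-31/28) ≈ 0.3305, f(-9/28) ≈ 0.7251, f(13/28) ≈ 1.5909, f(1.25) ≈ 3.4903, f(57/28) ≈ 7.6577, f(79/28) ≈ 16.8008, f(101/28) ≈ 36.8606.
Sum = Δs · [f(-31/28) + f(-9/28) + f(13/28) + ...].
Sum ≈ 53.0011.

53.0011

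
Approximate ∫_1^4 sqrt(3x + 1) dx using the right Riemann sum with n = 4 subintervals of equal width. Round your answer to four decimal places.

Δx = (4 − 1)/4 = 0.75.
Right endpoints: 1.75, 2.5, 3.25, 4.
f(1.75) ≈ 2.5000, f(2.5) ≈ 2.9155, f(3.25) ≈ 3.2787, f(4) ≈ 3.6056.
Sum = Δx · [f(1.75) + f(2.5) + f(3.25) + f(4)].
Sum ≈ 9.2248.

9.2248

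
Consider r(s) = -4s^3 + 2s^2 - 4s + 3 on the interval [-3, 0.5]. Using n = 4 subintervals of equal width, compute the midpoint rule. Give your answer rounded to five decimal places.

123.22461

Δs = (0.5 − (-3))/4 = 0.875.
Midpoints: -2.5625, -1.6875, -0.8125, 0.0625.
r(-2.5625) = 95937/1024, r(-1.6875) = 35499/1024, r(-0.8125) = 9949/1024, r(0.0625) = 2823/1024.
Sum = Δs · [r(-2.5625) + r(-1.6875) + r(-0.8125) + r(0.0625)].
Sum ≈ 123.22461.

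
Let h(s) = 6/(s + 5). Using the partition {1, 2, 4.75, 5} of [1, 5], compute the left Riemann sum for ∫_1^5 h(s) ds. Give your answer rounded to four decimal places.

Subinterval widths: 1, 2.75, 0.25.
Left endpoints: 1, 2, 4.75.
h(1) = 1, h(2) = 6/7, h(4.75) = 8/13.
Sum = Σ Δs_i · h(s_i).
Sum ≈ 3.5110.

3.5110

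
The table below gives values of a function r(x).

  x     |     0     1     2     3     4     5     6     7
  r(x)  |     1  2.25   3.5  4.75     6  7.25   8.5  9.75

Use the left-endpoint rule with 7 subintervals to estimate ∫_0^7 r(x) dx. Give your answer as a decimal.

Δx = 1.
Sum = 1·[1 + 2.25 + 3.5 + 4.75 + 6 + 7.25 + 8.5] = 33.25.

33.25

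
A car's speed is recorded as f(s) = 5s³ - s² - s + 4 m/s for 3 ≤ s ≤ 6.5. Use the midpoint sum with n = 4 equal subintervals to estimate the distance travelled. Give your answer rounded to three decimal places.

2029.224

Δs = (6.5 − 3)/4 = 0.875.
Midpoints: 3.4375, 4.3125, 5.1875, 6.0625.
f(3.4375) = 785779/4096, f(4.3125) = 1565089/4096, f(5.1875) = 2743847/4096, f(6.0625) = 4404373/4096.
Sum = Δs · [f(3.4375) + f(4.3125) + f(5.1875) + f(6.0625)].
Sum ≈ 2029.224.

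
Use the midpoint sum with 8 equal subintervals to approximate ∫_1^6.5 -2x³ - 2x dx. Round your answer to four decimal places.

-928.4070

Δx = (6.5 − 1)/8 = 0.6875.
Midpoints: 1.34375, 2.03125, 2.71875, 3.40625, 4.09375, 4.78125, 5.46875, 6.15625.
f(1.34375) = -123539/16384, f(2.03125) = -341185/16384, f(2.71875) = -747591/16384, f(3.40625) = -1406645/16384, f(4.09375) = -2382235/16384, f(4.78125) = -3738249/16384, f(5.46875) = -5538575/16384, f(6.15625) = -7847101/16384.
Sum = Δx · [f(1.34375) + f(2.03125) + f(2.71875) + ...].
Sum ≈ -928.4070.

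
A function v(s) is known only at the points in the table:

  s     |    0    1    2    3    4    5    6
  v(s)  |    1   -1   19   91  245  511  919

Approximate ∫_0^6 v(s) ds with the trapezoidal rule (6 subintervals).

Δs = 1.
T_6 = (1/2)·[1 + 2·(-1) + 2·19 + 2·91 + 2·245 + 2·511 + 919] = 1325.

1325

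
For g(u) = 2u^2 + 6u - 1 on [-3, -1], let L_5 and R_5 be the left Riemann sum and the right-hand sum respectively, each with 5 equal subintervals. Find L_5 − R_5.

1.6

L_5 = -7.76.
R_5 = -9.36.
L_5 − R_5 = 1.6.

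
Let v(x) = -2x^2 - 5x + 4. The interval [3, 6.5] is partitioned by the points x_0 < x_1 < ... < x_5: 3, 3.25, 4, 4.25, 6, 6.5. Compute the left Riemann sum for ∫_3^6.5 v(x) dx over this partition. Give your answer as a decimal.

-186.6875

Subinterval widths: 0.25, 0.75, 0.25, 1.75, 0.5.
Left endpoints: 3, 3.25, 4, 4.25, 6.
v(3) = -29, v(3.25) = -33.375, v(4) = -48, v(4.25) = -53.375, v(6) = -98.
Sum = Σ Δx_i · v(x_i).
Sum = -186.6875.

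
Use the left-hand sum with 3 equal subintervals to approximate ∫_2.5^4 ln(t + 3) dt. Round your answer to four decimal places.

Δt = (4 − 2.5)/3 = 0.5.
Left endpoints: 2.5, 3, 3.5.
f(2.5) ≈ 1.7047, f(3) ≈ 1.7918, f(3.5) ≈ 1.8718.
Sum = Δt · [f(2.5) + f(3) + f(3.5)].
Sum ≈ 2.6842.

2.6842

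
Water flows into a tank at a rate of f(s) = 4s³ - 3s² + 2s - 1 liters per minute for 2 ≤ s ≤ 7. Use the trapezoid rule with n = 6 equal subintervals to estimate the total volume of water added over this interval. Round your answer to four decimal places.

Δs = (7 − 2)/6 = 5/6.
f(2) = 23, f(17/6) = 7729/108, f(11/3) = 4406/27, f(4.5) = 311.75, f(16/3) = 14341/27, f(37/6) = 90209/108, f(7) = 1238.
T_6 = (Δs/2)·[f(s_0) + 2f(s_1) + ... + 2f(s_{5}) + f(s_6)].
Sum ≈ 2119.5139.

2119.5139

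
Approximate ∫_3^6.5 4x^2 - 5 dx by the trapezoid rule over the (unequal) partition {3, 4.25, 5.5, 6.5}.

315.9375

Subinterval widths: 1.25, 1.25, 1.
f(3) = 31, f(4.25) = 67.25, f(5.5) = 116, f(6.5) = 164.
On each subinterval the trapezoid contributes (Δx_i/2)·[f(x_{i-1}) + f(x_i)].
Sum = 315.9375.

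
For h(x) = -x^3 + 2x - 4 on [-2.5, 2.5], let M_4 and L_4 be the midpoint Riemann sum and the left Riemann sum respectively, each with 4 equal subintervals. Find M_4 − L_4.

-13.28125

M_4 = -20.
L_4 = -6.71875.
M_4 − L_4 = -13.28125.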